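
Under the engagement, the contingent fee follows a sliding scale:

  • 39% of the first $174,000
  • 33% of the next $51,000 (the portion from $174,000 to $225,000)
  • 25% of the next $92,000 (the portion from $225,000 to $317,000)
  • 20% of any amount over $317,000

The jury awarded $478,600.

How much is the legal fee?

First $174,000 at 39% = $67,860.00
Next $51,000 at 33% = $16,830.00
Next $92,000 at 25% = $23,000.00
Remaining $161,600 at 20% = $32,320.00
Fee: $67,860.00 + $16,830.00 + $23,000.00 + $32,320.00 = $140,010.00

$140,010.00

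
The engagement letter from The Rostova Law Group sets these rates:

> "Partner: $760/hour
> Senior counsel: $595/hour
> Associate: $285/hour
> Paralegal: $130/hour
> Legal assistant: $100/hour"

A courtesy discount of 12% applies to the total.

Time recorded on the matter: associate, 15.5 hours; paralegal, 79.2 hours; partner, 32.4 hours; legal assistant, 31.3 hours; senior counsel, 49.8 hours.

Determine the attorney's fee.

$63,446.68

Partner: 32.4 × $760 = $24,624.00
Senior counsel: 49.8 × $595 = $29,631.00
Associate: 15.5 × $285 = $4,417.50
Paralegal: 79.2 × $130 = $10,296.00
Legal assistant: 31.3 × $100 = $3,130.00
Subtotal: $72,098.50
Less 12% discount: −$8,651.82
Total: $72,098.50 − $8,651.82 = $63,446.68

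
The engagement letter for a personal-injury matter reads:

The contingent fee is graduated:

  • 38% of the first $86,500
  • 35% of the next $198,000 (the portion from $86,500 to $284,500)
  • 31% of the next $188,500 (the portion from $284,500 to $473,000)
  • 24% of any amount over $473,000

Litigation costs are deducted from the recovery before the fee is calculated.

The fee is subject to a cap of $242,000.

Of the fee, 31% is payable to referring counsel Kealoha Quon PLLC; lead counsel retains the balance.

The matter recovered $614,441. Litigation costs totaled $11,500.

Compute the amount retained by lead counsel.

Fee base (net of costs): $614,441 − $11,500 = $602,941
First $86,500 at 38% = $32,870.00
Next $198,000 at 35% = $69,300.00
Next $188,500 at 31% = $58,435.00
Remaining $129,941 at 24% = $31,185.84
Fee: $32,870.00 + $69,300.00 + $58,435.00 + $31,185.84 = $191,790.84
$191,790.84 is under the $242,000 cap.
Referral share: 31% of $191,790.84 = $59,455.16; lead counsel retains $191,790.84 − $59,455.16 = $132,335.68.

$132,335.68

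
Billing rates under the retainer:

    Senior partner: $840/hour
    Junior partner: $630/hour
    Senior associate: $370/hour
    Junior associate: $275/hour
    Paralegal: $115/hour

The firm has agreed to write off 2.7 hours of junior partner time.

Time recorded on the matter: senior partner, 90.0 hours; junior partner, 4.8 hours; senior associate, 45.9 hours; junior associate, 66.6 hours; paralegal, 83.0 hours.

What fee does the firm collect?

$121,766.00

Senior partner: 90.0 × $840 = $75,600.00
Junior partner: 4.8 × $630 = $3,024.00
Senior associate: 45.9 × $370 = $16,983.00
Junior associate: 66.6 × $275 = $18,315.00
Paralegal: 83.0 × $115 = $9,545.00
Subtotal: $123,467.00
Write-off: 2.7 × $630 = $1,701.00
Total: $123,467.00 − $1,701.00 = $121,766.00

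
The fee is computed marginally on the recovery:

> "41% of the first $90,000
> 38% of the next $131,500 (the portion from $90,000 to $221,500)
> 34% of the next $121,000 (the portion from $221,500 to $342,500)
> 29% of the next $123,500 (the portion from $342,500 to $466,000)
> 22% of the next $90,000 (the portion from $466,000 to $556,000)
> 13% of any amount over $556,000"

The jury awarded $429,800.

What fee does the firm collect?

$153,327.00

First $90,000 at 41% = $36,900.00
Next $131,500 at 38% = $49,970.00
Next $121,000 at 34% = $41,140.00
Remaining $87,300 at 29% = $25,317.00
Fee: $36,900.00 + $49,970.00 + $41,140.00 + $25,317.00 = $153,327.00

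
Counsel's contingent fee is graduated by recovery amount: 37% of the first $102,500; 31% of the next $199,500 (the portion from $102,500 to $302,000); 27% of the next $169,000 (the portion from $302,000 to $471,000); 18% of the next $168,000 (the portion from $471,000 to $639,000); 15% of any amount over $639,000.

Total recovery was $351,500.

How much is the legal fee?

$113,135.00

First $102,500 at 37% = $37,925.00
Next $199,500 at 31% = $61,845.00
Remaining $49,500 at 27% = $13,365.00
Fee: $37,925.00 + $61,845.00 + $13,365.00 = $113,135.00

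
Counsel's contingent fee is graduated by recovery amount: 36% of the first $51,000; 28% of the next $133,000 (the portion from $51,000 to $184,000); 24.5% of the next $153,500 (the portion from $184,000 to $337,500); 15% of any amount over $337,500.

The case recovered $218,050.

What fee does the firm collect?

$63,942.25

First $51,000 at 36% = $18,360.00
Next $133,000 at 28% = $37,240.00
Remaining $34,050 at 24.5% = $8,342.25
Fee: $18,360.00 + $37,240.00 + $8,342.25 = $63,942.25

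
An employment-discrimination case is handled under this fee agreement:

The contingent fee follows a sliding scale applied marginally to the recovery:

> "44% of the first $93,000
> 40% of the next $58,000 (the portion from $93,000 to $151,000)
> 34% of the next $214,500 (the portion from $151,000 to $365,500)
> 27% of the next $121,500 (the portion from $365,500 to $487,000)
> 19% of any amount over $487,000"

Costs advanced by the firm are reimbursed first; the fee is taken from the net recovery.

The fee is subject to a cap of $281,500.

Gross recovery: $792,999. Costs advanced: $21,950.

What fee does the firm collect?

Fee base (net of costs): $792,999 − $21,950 = $771,049
First $93,000 at 44% = $40,920.00
Next $58,000 at 40% = $23,200.00
Next $214,500 at 34% = $72,930.00
Next $121,500 at 27% = $32,805.00
Remaining $284,049 at 19% = $53,969.31
Fee: $40,920.00 + $23,200.00 + $72,930.00 + $32,805.00 + $53,969.31 = $223,824.31
$223,824.31 is under the $281,500 cap.

$223,824.31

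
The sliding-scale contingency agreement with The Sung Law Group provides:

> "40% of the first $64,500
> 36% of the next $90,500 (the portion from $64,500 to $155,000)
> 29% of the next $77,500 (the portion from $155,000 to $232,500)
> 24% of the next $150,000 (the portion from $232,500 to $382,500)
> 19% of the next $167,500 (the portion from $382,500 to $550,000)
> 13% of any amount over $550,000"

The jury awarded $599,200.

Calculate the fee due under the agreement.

First $64,500 at 40% = $25,800.00
Next $90,500 at 36% = $32,580.00
Next $77,500 at 29% = $22,475.00
Next $150,000 at 24% = $36,000.00
Next $167,500 at 19% = $31,825.00
Remaining $49,200 at 13% = $6,396.00
Fee: $25,800.00 + $32,580.00 + $22,475.00 + $36,000.00 + $31,825.00 + $6,396.00 = $155,076.00

$155,076.00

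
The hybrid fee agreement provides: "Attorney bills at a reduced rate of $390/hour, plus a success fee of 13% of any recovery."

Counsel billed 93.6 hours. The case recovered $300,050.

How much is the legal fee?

Hourly: 93.6 × $390 = $36,504.00
Success fee: 13% of $300,050 = $39,006.50
Total: $36,504.00 + $39,006.50 = $75,510.50

$75,510.50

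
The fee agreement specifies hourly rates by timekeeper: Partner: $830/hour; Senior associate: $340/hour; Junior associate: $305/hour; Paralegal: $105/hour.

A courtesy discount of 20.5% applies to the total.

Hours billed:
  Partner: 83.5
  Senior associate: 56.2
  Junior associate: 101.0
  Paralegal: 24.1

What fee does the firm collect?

Partner: 83.5 × $830 = $69,305.00
Senior associate: 56.2 × $340 = $19,108.00
Junior associate: 101.0 × $305 = $30,805.00
Paralegal: 24.1 × $105 = $2,530.50
Subtotal: $121,748.50
Less 20.5% discount: −$24,958.44
Total: $121,748.50 − $24,958.44 = $96,790.06

$96,790.06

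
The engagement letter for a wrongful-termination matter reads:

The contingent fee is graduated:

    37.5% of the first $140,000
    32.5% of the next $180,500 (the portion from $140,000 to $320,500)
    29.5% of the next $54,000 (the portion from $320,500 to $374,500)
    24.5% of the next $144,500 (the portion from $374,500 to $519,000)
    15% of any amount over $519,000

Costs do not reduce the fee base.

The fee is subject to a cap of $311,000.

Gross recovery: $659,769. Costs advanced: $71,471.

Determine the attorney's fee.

Fee base is the gross recovery, $659,769; costs are reimbursed separately.
First $140,000 at 37.5% = $52,500.00
Next $180,500 at 32.5% = $58,662.50
Next $54,000 at 29.5% = $15,930.00
Next $144,500 at 24.5% = $35,402.50
Remaining $140,769 at 15% = $21,115.35
Fee: $52,500.00 + $58,662.50 + $15,930.00 + $35,402.50 + $21,115.35 = $183,610.35
$183,610.35 is under the $311,000 cap.

$183,610.35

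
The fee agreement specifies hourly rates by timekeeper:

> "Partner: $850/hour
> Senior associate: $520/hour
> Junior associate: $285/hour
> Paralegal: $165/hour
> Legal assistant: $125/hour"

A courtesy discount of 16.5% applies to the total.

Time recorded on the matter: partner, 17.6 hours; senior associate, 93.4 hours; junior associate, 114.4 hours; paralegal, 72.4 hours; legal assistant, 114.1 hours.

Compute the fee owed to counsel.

Partner: 17.6 × $850 = $14,960.00
Senior associate: 93.4 × $520 = $48,568.00
Junior associate: 114.4 × $285 = $32,604.00
Paralegal: 72.4 × $165 = $11,946.00
Legal assistant: 114.1 × $125 = $14,262.50
Subtotal: $122,340.50
Less 16.5% discount: −$20,186.18
Total: $122,340.50 − $20,186.18 = $102,154.32

$102,154.32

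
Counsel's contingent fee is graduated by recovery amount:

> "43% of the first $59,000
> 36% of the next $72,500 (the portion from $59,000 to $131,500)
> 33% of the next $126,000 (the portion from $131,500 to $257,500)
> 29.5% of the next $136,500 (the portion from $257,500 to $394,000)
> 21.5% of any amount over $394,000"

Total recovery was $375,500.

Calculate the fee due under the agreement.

First $59,000 at 43% = $25,370.00
Next $72,500 at 36% = $26,100.00
Next $126,000 at 33% = $41,580.00
Remaining $118,000 at 29.5% = $34,810.00
Fee: $25,370.00 + $26,100.00 + $41,580.00 + $34,810.00 = $127,860.00

$127,860.00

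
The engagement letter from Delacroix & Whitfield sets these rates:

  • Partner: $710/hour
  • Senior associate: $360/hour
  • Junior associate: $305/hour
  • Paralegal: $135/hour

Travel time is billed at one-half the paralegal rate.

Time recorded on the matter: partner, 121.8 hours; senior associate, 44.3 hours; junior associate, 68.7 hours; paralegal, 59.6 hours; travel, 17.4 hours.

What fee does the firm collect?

Partner: 121.8 × $710 = $86,478.00
Senior associate: 44.3 × $360 = $15,948.00
Junior associate: 68.7 × $305 = $20,953.50
Paralegal: 59.6 × $135 = $8,046.00
Subtotal: $86,478.00 + $15,948.00 + $20,953.50 + $8,046.00 = $131,425.50
Travel: 17.4 × ($135 ÷ 2) = 17.4 × $67.50 = $1,174.50
Total: $131,425.50 + $1,174.50 = $132,600.00

$132,600.00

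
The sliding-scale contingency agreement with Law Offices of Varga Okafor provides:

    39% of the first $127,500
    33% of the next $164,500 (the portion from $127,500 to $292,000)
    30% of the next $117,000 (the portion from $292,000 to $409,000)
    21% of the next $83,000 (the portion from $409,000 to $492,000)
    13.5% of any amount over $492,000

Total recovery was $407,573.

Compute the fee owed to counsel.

$138,681.90

First $127,500 at 39% = $49,725.00
Next $164,500 at 33% = $54,285.00
Remaining $115,573 at 30% = $34,671.90
Fee: $49,725.00 + $54,285.00 + $34,671.90 = $138,681.90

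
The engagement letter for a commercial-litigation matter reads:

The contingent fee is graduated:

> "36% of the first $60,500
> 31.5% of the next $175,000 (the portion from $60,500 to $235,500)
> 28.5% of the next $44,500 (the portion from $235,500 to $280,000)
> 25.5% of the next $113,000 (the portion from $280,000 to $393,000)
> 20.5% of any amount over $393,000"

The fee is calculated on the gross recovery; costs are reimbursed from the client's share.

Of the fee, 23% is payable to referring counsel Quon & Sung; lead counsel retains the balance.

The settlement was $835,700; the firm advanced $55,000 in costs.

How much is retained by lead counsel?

$161,050.12

Fee base is the gross recovery, $835,700; costs are reimbursed separately.
First $60,500 at 36% = $21,780.00
Next $175,000 at 31.5% = $55,125.00
Next $44,500 at 28.5% = $12,682.50
Next $113,000 at 25.5% = $28,815.00
Remaining $442,700 at 20.5% = $90,753.50
Fee: $21,780.00 + $55,125.00 + $12,682.50 + $28,815.00 + $90,753.50 = $209,156.00
Referral share: 23% of $209,156.00 = $48,105.88; lead counsel retains $209,156.00 − $48,105.88 = $161,050.12.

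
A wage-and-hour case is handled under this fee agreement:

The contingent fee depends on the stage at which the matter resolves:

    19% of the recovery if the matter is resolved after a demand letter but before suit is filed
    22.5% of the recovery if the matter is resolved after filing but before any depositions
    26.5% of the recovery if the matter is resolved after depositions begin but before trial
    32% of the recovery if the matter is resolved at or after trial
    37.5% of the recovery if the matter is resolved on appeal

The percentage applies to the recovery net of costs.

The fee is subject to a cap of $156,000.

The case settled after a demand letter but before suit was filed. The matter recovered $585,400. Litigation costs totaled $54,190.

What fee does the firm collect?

$100,929.90

Fee base (net of costs): $585,400 − $54,190 = $531,210
The matter settled after a demand letter but before suit was filed, so the 19% rate applies.
$531,210 × 19% = $100,929.90
$100,929.90 is under the $156,000 cap.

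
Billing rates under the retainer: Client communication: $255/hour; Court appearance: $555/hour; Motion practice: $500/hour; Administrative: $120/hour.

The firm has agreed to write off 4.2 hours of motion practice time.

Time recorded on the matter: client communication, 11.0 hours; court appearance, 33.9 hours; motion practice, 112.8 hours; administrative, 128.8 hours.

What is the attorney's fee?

$91,375.50

Client communication: 11.0 × $255 = $2,805.00
Court appearance: 33.9 × $555 = $18,814.50
Motion practice: 112.8 × $500 = $56,400.00
Administrative: 128.8 × $120 = $15,456.00
Subtotal: $93,475.50
Write-off: 4.2 × $500 = $2,100.00
Total: $93,475.50 − $2,100.00 = $91,375.50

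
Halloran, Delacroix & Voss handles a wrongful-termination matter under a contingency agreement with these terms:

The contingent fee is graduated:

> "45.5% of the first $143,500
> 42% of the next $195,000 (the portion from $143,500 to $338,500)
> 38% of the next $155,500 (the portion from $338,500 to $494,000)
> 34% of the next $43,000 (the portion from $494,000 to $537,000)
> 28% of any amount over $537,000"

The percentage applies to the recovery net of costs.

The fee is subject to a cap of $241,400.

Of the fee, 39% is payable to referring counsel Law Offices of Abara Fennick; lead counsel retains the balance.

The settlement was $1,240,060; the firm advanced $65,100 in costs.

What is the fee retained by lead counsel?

Fee base (net of costs): $1,240,060 − $65,100 = $1,174,960
First $143,500 at 45.5% = $65,292.50
Next $195,000 at 42% = $81,900.00
Next $155,500 at 38% = $59,090.00
Next $43,000 at 34% = $14,620.00
Remaining $637,960 at 28% = $178,628.80
Fee: $65,292.50 + $81,900.00 + $59,090.00 + $14,620.00 + $178,628.80 = $399,531.30
$399,531.30 exceeds the $241,400 cap, so the fee is capped at $241,400.00.
Referral share: 39% of $241,400.00 = $94,146.00; lead counsel retains $241,400.00 − $94,146.00 = $147,254.00.

$147,254.00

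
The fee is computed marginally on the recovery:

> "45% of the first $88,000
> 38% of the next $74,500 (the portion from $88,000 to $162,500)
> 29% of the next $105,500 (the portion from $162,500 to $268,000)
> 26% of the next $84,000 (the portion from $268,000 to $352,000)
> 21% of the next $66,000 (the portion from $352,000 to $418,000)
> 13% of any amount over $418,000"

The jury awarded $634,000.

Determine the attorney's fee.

First $88,000 at 45% = $39,600.00
Next $74,500 at 38% = $28,310.00
Next $105,500 at 29% = $30,595.00
Next $84,000 at 26% = $21,840.00
Next $66,000 at 21% = $13,860.00
Remaining $216,000 at 13% = $28,080.00
Fee: $39,600.00 + $28,310.00 + $30,595.00 + $21,840.00 + $13,860.00 + $28,080.00 = $162,285.00

$162,285.00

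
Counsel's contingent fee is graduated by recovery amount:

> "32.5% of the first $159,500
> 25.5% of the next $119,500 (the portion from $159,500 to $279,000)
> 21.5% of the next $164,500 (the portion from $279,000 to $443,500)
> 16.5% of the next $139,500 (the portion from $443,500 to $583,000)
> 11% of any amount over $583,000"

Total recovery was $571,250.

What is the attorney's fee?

$138,756.25

First $159,500 at 32.5% = $51,837.50
Next $119,500 at 25.5% = $30,472.50
Next $164,500 at 21.5% = $35,367.50
Remaining $127,750 at 16.5% = $21,078.75
Fee: $51,837.50 + $30,472.50 + $35,367.50 + $21,078.75 = $138,756.25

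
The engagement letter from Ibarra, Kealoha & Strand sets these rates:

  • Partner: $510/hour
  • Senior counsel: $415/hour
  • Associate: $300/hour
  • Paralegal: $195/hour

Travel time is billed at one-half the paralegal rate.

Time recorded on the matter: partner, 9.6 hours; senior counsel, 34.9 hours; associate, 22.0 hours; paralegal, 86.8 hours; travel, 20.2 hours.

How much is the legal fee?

Partner: 9.6 × $510 = $4,896.00
Senior counsel: 34.9 × $415 = $14,483.50
Associate: 22.0 × $300 = $6,600.00
Paralegal: 86.8 × $195 = $16,926.00
Subtotal: $4,896.00 + $14,483.50 + $6,600.00 + $16,926.00 = $42,905.50
Travel: 20.2 × ($195 ÷ 2) = 20.2 × $97.50 = $1,969.50
Total: $42,905.50 + $1,969.50 = $44,875.00

$44,875.00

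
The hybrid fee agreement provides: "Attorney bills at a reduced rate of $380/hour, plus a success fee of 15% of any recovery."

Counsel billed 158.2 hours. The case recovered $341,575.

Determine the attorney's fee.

$111,352.25

Hourly: 158.2 × $380 = $60,116.00
Success fee: 15% of $341,575 = $51,236.25
Total: $60,116.00 + $51,236.25 = $111,352.25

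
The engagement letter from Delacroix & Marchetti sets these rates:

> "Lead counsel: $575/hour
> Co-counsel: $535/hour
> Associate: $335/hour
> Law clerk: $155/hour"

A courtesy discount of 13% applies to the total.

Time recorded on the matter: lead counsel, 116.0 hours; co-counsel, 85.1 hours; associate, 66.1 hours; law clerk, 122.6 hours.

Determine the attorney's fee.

$133,436.25

Lead counsel: 116.0 × $575 = $66,700.00
Co-counsel: 85.1 × $535 = $45,528.50
Associate: 66.1 × $335 = $22,143.50
Law clerk: 122.6 × $155 = $19,003.00
Subtotal: $153,375.00
Less 13% discount: −$19,938.75
Total: $153,375.00 − $19,938.75 = $133,436.25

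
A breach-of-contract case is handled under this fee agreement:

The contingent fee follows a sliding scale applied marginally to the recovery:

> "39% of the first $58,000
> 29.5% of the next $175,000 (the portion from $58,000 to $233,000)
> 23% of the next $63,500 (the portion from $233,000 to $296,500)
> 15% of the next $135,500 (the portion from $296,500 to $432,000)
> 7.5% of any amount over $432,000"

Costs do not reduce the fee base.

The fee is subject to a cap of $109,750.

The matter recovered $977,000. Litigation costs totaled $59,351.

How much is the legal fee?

$109,750.00

Fee base is the gross recovery, $977,000; costs are reimbursed separately.
First $58,000 at 39% = $22,620.00
Next $175,000 at 29.5% = $51,625.00
Next $63,500 at 23% = $14,605.00
Next $135,500 at 15% = $20,325.00
Remaining $545,000 at 7.5% = $40,875.00
Fee: $22,620.00 + $51,625.00 + $14,605.00 + $20,325.00 + $40,875.00 = $150,050.00
$150,050.00 exceeds the $109,750 cap, so the fee is capped at $109,750.00.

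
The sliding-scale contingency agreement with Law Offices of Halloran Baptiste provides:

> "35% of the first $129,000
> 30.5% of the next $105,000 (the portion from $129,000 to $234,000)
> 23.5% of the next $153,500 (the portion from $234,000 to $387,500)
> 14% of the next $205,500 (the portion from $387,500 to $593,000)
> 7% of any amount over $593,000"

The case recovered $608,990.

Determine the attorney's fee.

First $129,000 at 35% = $45,150.00
Next $105,000 at 30.5% = $32,025.00
Next $153,500 at 23.5% = $36,072.50
Next $205,500 at 14% = $28,770.00
Remaining $15,990 at 7% = $1,119.30
Fee: $45,150.00 + $32,025.00 + $36,072.50 + $28,770.00 + $1,119.30 = $143,136.80

$143,136.80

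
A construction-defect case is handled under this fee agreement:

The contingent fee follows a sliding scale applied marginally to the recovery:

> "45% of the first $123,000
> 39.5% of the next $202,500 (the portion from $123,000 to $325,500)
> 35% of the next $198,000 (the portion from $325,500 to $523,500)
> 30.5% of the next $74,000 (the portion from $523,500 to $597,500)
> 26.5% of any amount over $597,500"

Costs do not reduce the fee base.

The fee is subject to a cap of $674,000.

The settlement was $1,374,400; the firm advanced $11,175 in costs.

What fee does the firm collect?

$433,086.00

Fee base is the gross recovery, $1,374,400; costs are reimbursed separately.
First $123,000 at 45% = $55,350.00
Next $202,500 at 39.5% = $79,987.50
Next $198,000 at 35% = $69,300.00
Next $74,000 at 30.5% = $22,570.00
Remaining $776,900 at 26.5% = $205,878.50
Fee: $55,350.00 + $79,987.50 + $69,300.00 + $22,570.00 + $205,878.50 = $433,086.00
$433,086.00 is under the $674,000 cap.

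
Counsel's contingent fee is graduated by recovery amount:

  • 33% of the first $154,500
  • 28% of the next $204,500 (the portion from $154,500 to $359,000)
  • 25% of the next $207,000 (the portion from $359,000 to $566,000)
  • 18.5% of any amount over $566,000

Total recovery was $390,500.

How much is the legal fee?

First $154,500 at 33% = $50,985.00
Next $204,500 at 28% = $57,260.00
Remaining $31,500 at 25% = $7,875.00
Fee: $50,985.00 + $57,260.00 + $7,875.00 = $116,120.00

$116,120.00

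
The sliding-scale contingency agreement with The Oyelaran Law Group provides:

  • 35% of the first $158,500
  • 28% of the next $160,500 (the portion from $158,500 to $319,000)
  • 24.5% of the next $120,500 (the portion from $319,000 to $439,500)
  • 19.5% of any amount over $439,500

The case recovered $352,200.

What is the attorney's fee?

$108,549.00

First $158,500 at 35% = $55,475.00
Next $160,500 at 28% = $44,940.00
Remaining $33,200 at 24.5% = $8,134.00
Fee: $55,475.00 + $44,940.00 + $8,134.00 = $108,549.00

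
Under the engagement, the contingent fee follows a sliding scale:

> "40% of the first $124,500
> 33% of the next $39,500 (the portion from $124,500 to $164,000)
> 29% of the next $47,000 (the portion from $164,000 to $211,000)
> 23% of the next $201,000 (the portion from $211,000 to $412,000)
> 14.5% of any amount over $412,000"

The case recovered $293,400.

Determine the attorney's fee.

First $124,500 at 40% = $49,800.00
Next $39,500 at 33% = $13,035.00
Next $47,000 at 29% = $13,630.00
Remaining $82,400 at 23% = $18,952.00
Fee: $49,800.00 + $13,035.00 + $13,630.00 + $18,952.00 = $95,417.00

$95,417.00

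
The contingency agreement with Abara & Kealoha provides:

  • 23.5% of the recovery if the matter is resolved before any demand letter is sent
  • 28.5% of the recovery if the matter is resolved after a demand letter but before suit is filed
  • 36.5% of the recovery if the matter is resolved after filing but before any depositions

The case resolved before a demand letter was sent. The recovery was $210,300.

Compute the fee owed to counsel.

The matter resolved before a demand letter was sent, so the 23.5% rate applies.
$210,300 × 23.5% = $49,420.50

$49,420.50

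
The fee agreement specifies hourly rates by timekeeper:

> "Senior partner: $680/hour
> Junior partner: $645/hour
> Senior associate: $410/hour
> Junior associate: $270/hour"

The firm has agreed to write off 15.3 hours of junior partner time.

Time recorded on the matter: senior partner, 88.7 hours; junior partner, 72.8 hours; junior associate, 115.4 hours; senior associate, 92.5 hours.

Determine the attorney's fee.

$166,486.50

Senior partner: 88.7 × $680 = $60,316.00
Junior partner: 72.8 × $645 = $46,956.00
Senior associate: 92.5 × $410 = $37,925.00
Junior associate: 115.4 × $270 = $31,158.00
Subtotal: $176,355.00
Write-off: 15.3 × $645 = $9,868.50
Total: $176,355.00 − $9,868.50 = $166,486.50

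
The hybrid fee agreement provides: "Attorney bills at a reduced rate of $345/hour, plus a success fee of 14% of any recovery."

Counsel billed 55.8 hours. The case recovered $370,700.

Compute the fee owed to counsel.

Hourly: 55.8 × $345 = $19,251.00
Success fee: 14% of $370,700 = $51,898.00
Total: $19,251.00 + $51,898.00 = $71,149.00

$71,149.00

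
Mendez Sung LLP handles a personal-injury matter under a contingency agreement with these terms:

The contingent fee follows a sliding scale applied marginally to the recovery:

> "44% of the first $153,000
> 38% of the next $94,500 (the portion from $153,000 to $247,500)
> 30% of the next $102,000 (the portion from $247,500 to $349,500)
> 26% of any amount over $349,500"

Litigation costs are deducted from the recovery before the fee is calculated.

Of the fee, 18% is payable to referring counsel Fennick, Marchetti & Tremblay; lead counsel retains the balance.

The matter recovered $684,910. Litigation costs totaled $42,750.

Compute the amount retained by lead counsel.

Fee base (net of costs): $684,910 − $42,750 = $642,160
First $153,000 at 44% = $67,320.00
Next $94,500 at 38% = $35,910.00
Next $102,000 at 30% = $30,600.00
Remaining $292,660 at 26% = $76,091.60
Fee: $67,320.00 + $35,910.00 + $30,600.00 + $76,091.60 = $209,921.60
Referral share: 18% of $209,921.60 = $37,785.89; lead counsel retains $209,921.60 − $37,785.89 = $172,135.71.

$172,135.71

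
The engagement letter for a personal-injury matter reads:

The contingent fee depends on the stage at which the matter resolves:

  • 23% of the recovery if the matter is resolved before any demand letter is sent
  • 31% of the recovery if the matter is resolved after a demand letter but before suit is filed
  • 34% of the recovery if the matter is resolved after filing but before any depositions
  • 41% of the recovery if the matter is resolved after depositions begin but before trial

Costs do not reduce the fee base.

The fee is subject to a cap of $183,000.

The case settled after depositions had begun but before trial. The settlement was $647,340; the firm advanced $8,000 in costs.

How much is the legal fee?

Fee base is the gross recovery, $647,340; costs are reimbursed separately.
The matter settled after depositions had begun but before trial, so the 41% rate applies.
$647,340 × 41% = $265,409.40
$265,409.40 exceeds the $183,000 cap, so the fee is capped at $183,000.00.

$183,000.00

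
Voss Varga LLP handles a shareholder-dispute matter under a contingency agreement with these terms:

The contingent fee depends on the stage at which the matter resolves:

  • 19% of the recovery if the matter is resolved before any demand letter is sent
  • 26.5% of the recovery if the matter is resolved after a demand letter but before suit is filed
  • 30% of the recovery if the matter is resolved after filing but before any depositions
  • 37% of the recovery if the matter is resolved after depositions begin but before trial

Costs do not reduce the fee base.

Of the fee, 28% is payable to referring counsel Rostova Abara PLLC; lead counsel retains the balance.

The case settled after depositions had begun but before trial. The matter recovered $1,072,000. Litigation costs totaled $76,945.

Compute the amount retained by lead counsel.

Fee base is the gross recovery, $1,072,000; costs are reimbursed separately.
The matter settled after depositions had begun but before trial, so the 37% rate applies.
$1,072,000 × 37% = $396,640.00
Referral share: 28% of $396,640.00 = $111,059.20; lead counsel retains $396,640.00 − $111,059.20 = $285,580.80.

$285,580.80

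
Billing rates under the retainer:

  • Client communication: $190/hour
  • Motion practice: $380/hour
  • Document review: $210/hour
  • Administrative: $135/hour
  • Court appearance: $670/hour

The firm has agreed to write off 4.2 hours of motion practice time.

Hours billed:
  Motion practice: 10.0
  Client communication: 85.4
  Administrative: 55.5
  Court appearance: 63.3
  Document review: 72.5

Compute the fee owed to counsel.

$83,558.50

Client communication: 85.4 × $190 = $16,226.00
Motion practice: 10.0 × $380 = $3,800.00
Document review: 72.5 × $210 = $15,225.00
Administrative: 55.5 × $135 = $7,492.50
Court appearance: 63.3 × $670 = $42,411.00
Subtotal: $85,154.50
Write-off: 4.2 × $380 = $1,596.00
Total: $85,154.50 − $1,596.00 = $83,558.50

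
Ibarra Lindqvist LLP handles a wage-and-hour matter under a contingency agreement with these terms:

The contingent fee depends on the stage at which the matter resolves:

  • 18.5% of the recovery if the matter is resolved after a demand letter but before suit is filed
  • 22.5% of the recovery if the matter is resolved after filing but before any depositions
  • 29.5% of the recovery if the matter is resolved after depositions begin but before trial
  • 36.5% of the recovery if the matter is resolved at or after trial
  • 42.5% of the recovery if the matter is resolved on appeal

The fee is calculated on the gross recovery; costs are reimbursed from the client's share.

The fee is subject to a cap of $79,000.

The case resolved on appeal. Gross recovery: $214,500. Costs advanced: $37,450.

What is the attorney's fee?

Fee base is the gross recovery, $214,500; costs are reimbursed separately.
The matter resolved on appeal, so the 42.5% rate applies.
$214,500 × 42.5% = $91,162.50
$91,162.50 exceeds the $79,000 cap, so the fee is capped at $79,000.00.

$79,000.00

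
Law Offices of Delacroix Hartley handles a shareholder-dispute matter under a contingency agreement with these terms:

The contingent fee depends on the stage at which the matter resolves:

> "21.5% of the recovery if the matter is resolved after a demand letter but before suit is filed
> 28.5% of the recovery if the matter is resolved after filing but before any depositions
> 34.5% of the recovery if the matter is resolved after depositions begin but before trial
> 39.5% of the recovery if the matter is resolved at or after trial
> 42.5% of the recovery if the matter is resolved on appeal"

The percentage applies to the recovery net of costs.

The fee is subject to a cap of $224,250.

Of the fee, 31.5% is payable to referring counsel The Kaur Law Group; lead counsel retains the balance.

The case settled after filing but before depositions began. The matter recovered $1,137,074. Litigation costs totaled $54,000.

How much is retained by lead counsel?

Fee base (net of costs): $1,137,074 − $54,000 = $1,083,074
The matter settled after filing but before depositions began, so the 28.5% rate applies.
$1,083,074 × 28.5% = $308,676.09
$308,676.09 exceeds the $224,250 cap, so the fee is capped at $224,250.00.
Referral share: 31.5% of $224,250.00 = $70,638.75; lead counsel retains $224,250.00 − $70,638.75 = $153,611.25.

$153,611.25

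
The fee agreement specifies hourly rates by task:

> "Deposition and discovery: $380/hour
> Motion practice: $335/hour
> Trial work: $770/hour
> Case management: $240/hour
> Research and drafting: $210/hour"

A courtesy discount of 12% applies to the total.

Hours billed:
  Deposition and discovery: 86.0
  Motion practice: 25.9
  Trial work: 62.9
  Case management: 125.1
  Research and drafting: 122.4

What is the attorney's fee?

$128,055.40

Deposition and discovery: 86.0 × $380 = $32,680.00
Motion practice: 25.9 × $335 = $8,676.50
Trial work: 62.9 × $770 = $48,433.00
Case management: 125.1 × $240 = $30,024.00
Research and drafting: 122.4 × $210 = $25,704.00
Subtotal: $145,517.50
Less 12% discount: −$17,462.10
Total: $145,517.50 − $17,462.10 = $128,055.40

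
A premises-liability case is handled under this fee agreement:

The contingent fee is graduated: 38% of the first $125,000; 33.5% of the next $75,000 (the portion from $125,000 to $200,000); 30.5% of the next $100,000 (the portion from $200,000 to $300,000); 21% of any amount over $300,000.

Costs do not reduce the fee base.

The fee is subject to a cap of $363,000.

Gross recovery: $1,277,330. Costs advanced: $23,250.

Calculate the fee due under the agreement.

Fee base is the gross recovery, $1,277,330; costs are reimbursed separately.
First $125,000 at 38% = $47,500.00
Next $75,000 at 33.5% = $25,125.00
Next $100,000 at 30.5% = $30,500.00
Remaining $977,330 at 21% = $205,239.30
Fee: $47,500.00 + $25,125.00 + $30,500.00 + $205,239.30 = $308,364.30
$308,364.30 is under the $363,000 cap.

$308,364.30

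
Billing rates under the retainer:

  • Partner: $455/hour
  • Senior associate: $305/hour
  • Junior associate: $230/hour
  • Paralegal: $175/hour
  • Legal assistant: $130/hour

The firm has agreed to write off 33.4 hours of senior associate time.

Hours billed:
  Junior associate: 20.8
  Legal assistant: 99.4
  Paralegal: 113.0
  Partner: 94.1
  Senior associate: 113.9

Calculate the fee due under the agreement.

Partner: 94.1 × $455 = $42,815.50
Senior associate: 113.9 × $305 = $34,739.50
Junior associate: 20.8 × $230 = $4,784.00
Paralegal: 113.0 × $175 = $19,775.00
Legal assistant: 99.4 × $130 = $12,922.00
Subtotal: $115,036.00
Write-off: 33.4 × $305 = $10,187.00
Total: $115,036.00 − $10,187.00 = $104,849.00

$104,849.00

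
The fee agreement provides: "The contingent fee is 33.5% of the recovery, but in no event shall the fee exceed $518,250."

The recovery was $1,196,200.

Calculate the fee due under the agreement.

33.5% of $1,196,200 = $400,727.00
That is under the $518,250 cap.

$400,727.00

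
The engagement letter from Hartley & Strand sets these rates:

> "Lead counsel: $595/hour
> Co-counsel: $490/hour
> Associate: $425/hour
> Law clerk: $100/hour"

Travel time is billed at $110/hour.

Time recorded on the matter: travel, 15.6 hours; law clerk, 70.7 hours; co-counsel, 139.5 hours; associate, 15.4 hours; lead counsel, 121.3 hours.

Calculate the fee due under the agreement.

Lead counsel: 121.3 × $595 = $72,173.50
Co-counsel: 139.5 × $490 = $68,355.00
Associate: 15.4 × $425 = $6,545.00
Law clerk: 70.7 × $100 = $7,070.00
Subtotal: $72,173.50 + $68,355.00 + $6,545.00 + $7,070.00 = $154,143.50
Travel: 15.6 × $110 = $1,716.00
Total: $154,143.50 + $1,716.00 = $155,859.50

$155,859.50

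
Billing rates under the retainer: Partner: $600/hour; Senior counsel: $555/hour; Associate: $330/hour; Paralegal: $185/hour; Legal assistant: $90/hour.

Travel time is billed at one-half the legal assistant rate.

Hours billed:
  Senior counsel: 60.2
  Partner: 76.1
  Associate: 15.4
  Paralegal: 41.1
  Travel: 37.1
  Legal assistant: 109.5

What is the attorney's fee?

Partner: 76.1 × $600 = $45,660.00
Senior counsel: 60.2 × $555 = $33,411.00
Associate: 15.4 × $330 = $5,082.00
Paralegal: 41.1 × $185 = $7,603.50
Legal assistant: 109.5 × $90 = $9,855.00
Subtotal: $45,660.00 + $33,411.00 + $5,082.00 + $7,603.50 + $9,855.00 = $101,611.50
Travel: 37.1 × ($90 ÷ 2) = 37.1 × $45.00 = $1,669.50
Total: $101,611.50 + $1,669.50 = $103,281.00

$103,281.00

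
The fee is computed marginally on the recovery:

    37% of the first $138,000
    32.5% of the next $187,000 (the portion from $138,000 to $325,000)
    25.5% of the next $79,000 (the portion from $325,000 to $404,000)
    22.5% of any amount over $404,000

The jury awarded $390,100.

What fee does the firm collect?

$128,435.50

First $138,000 at 37% = $51,060.00
Next $187,000 at 32.5% = $60,775.00
Remaining $65,100 at 25.5% = $16,600.50
Fee: $51,060.00 + $60,775.00 + $16,600.50 = $128,435.50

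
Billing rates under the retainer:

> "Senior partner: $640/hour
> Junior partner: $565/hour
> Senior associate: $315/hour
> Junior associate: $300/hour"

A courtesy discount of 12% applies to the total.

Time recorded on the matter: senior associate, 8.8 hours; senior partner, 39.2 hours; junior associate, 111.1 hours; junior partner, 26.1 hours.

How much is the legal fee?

$66,824.12

Senior partner: 39.2 × $640 = $25,088.00
Junior partner: 26.1 × $565 = $14,746.50
Senior associate: 8.8 × $315 = $2,772.00
Junior associate: 111.1 × $300 = $33,330.00
Subtotal: $75,936.50
Less 12% discount: −$9,112.38
Total: $75,936.50 − $9,112.38 = $66,824.12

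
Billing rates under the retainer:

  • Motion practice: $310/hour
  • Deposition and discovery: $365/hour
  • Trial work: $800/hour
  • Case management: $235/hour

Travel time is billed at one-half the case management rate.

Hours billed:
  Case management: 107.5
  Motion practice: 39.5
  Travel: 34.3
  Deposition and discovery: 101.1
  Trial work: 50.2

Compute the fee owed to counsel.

Motion practice: 39.5 × $310 = $12,245.00
Deposition and discovery: 101.1 × $365 = $36,901.50
Trial work: 50.2 × $800 = $40,160.00
Case management: 107.5 × $235 = $25,262.50
Subtotal: $12,245.00 + $36,901.50 + $40,160.00 + $25,262.50 = $114,569.00
Travel: 34.3 × ($235 ÷ 2) = 34.3 × $117.50 = $4,030.25
Total: $114,569.00 + $4,030.25 = $118,599.25

$118,599.25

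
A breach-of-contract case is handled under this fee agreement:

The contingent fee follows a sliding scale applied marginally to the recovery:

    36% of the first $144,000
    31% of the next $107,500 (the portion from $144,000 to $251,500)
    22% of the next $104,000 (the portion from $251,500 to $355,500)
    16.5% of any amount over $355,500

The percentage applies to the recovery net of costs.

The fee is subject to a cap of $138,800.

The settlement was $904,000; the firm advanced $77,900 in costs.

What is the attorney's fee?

$138,800.00

Fee base (net of costs): $904,000 − $77,900 = $826,100
First $144,000 at 36% = $51,840.00
Next $107,500 at 31% = $33,325.00
Next $104,000 at 22% = $22,880.00
Remaining $470,600 at 16.5% = $77,649.00
Fee: $51,840.00 + $33,325.00 + $22,880.00 + $77,649.00 = $185,694.00
$185,694.00 exceeds the $138,800 cap, so the fee is capped at $138,800.00.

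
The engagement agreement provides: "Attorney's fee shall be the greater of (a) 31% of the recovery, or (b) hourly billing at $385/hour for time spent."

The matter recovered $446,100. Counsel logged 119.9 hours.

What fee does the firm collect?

(a) 31% of $446,100 = $138,291.00
(b) 119.9 × $385 = $46,161.50
The greater is (a): $138,291.00.

$138,291.00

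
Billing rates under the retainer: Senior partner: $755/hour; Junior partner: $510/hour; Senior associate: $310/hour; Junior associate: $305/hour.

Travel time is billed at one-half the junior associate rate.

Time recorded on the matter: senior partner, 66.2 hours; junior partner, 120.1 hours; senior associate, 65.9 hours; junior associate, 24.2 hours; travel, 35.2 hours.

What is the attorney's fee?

Senior partner: 66.2 × $755 = $49,981.00
Junior partner: 120.1 × $510 = $61,251.00
Senior associate: 65.9 × $310 = $20,429.00
Junior associate: 24.2 × $305 = $7,381.00
Subtotal: $49,981.00 + $61,251.00 + $20,429.00 + $7,381.00 = $139,042.00
Travel: 35.2 × ($305 ÷ 2) = 35.2 × $152.50 = $5,368.00
Total: $139,042.00 + $5,368.00 = $144,410.00

$144,410.00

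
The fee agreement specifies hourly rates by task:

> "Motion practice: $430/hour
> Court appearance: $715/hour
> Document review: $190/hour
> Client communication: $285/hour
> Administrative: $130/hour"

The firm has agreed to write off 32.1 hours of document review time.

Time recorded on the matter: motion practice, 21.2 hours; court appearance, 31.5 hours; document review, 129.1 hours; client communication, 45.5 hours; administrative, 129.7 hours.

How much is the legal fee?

$79,897.00

Motion practice: 21.2 × $430 = $9,116.00
Court appearance: 31.5 × $715 = $22,522.50
Document review: 129.1 × $190 = $24,529.00
Client communication: 45.5 × $285 = $12,967.50
Administrative: 129.7 × $130 = $16,861.00
Subtotal: $85,996.00
Write-off: 32.1 × $190 = $6,099.00
Total: $85,996.00 − $6,099.00 = $79,897.00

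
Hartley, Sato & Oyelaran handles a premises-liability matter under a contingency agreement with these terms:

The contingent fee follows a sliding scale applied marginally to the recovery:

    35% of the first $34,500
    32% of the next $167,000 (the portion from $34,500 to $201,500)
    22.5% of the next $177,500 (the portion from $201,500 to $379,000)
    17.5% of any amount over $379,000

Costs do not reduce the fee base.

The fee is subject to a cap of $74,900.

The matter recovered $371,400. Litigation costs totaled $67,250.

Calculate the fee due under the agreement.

Fee base is the gross recovery, $371,400; costs are reimbursed separately.
First $34,500 at 35% = $12,075.00
Next $167,000 at 32% = $53,440.00
Remaining $169,900 at 22.5% = $38,227.50
Fee: $12,075.00 + $53,440.00 + $38,227.50 = $103,742.50
$103,742.50 exceeds the $74,900 cap, so the fee is capped at $74,900.00.

$74,900.00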